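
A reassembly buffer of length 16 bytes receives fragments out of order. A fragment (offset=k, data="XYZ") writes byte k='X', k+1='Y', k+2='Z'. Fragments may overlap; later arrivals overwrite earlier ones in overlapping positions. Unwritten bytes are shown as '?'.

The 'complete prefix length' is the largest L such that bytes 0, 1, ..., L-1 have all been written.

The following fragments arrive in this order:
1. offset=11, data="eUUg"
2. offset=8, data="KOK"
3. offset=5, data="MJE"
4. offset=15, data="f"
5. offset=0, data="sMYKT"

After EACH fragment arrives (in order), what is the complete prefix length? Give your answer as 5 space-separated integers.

Answer: 0 0 0 0 16

Derivation:
Fragment 1: offset=11 data="eUUg" -> buffer=???????????eUUg? -> prefix_len=0
Fragment 2: offset=8 data="KOK" -> buffer=????????KOKeUUg? -> prefix_len=0
Fragment 3: offset=5 data="MJE" -> buffer=?????MJEKOKeUUg? -> prefix_len=0
Fragment 4: offset=15 data="f" -> buffer=?????MJEKOKeUUgf -> prefix_len=0
Fragment 5: offset=0 data="sMYKT" -> buffer=sMYKTMJEKOKeUUgf -> prefix_len=16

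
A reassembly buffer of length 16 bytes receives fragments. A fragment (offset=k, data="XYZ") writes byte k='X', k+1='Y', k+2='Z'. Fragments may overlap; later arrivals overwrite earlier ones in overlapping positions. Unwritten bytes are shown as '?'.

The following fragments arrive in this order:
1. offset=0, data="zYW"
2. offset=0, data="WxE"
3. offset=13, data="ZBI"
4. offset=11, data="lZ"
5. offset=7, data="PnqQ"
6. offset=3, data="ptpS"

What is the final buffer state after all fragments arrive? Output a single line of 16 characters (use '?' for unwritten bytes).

Answer: WxEptpSPnqQlZZBI

Derivation:
Fragment 1: offset=0 data="zYW" -> buffer=zYW?????????????
Fragment 2: offset=0 data="WxE" -> buffer=WxE?????????????
Fragment 3: offset=13 data="ZBI" -> buffer=WxE??????????ZBI
Fragment 4: offset=11 data="lZ" -> buffer=WxE????????lZZBI
Fragment 5: offset=7 data="PnqQ" -> buffer=WxE????PnqQlZZBI
Fragment 6: offset=3 data="ptpS" -> buffer=WxEptpSPnqQlZZBI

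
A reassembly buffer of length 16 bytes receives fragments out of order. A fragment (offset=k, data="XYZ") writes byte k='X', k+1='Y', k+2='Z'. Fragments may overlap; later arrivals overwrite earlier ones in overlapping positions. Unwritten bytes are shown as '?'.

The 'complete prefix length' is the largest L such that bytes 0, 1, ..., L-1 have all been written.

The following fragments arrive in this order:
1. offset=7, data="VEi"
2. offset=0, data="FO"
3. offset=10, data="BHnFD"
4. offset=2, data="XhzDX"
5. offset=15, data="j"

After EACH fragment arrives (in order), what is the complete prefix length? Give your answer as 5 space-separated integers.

Fragment 1: offset=7 data="VEi" -> buffer=???????VEi?????? -> prefix_len=0
Fragment 2: offset=0 data="FO" -> buffer=FO?????VEi?????? -> prefix_len=2
Fragment 3: offset=10 data="BHnFD" -> buffer=FO?????VEiBHnFD? -> prefix_len=2
Fragment 4: offset=2 data="XhzDX" -> buffer=FOXhzDXVEiBHnFD? -> prefix_len=15
Fragment 5: offset=15 data="j" -> buffer=FOXhzDXVEiBHnFDj -> prefix_len=16

Answer: 0 2 2 15 16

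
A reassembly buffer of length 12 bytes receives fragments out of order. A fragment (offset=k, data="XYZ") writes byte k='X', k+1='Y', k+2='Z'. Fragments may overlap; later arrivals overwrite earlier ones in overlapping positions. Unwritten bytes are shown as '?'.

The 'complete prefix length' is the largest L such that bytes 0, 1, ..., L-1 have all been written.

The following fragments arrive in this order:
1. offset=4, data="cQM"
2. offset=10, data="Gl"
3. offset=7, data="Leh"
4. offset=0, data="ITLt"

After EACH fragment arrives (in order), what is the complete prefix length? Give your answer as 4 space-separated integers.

Answer: 0 0 0 12

Derivation:
Fragment 1: offset=4 data="cQM" -> buffer=????cQM????? -> prefix_len=0
Fragment 2: offset=10 data="Gl" -> buffer=????cQM???Gl -> prefix_len=0
Fragment 3: offset=7 data="Leh" -> buffer=????cQMLehGl -> prefix_len=0
Fragment 4: offset=0 data="ITLt" -> buffer=ITLtcQMLehGl -> prefix_len=12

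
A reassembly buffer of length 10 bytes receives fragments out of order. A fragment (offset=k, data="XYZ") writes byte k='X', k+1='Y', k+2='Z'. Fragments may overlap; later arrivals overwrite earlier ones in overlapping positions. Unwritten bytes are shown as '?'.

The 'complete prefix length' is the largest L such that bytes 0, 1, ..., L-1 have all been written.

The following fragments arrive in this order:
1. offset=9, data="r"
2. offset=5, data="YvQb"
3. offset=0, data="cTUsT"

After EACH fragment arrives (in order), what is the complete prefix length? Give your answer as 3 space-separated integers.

Fragment 1: offset=9 data="r" -> buffer=?????????r -> prefix_len=0
Fragment 2: offset=5 data="YvQb" -> buffer=?????YvQbr -> prefix_len=0
Fragment 3: offset=0 data="cTUsT" -> buffer=cTUsTYvQbr -> prefix_len=10

Answer: 0 0 10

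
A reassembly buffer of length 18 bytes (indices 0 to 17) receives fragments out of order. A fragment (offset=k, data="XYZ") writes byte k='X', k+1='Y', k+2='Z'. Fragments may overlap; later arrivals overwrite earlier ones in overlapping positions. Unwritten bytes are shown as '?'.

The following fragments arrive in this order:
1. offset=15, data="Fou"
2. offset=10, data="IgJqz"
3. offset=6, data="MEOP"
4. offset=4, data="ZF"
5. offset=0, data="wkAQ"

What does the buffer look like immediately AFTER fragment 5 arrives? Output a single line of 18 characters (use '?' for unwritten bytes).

Fragment 1: offset=15 data="Fou" -> buffer=???????????????Fou
Fragment 2: offset=10 data="IgJqz" -> buffer=??????????IgJqzFou
Fragment 3: offset=6 data="MEOP" -> buffer=??????MEOPIgJqzFou
Fragment 4: offset=4 data="ZF" -> buffer=????ZFMEOPIgJqzFou
Fragment 5: offset=0 data="wkAQ" -> buffer=wkAQZFMEOPIgJqzFou

Answer: wkAQZFMEOPIgJqzFou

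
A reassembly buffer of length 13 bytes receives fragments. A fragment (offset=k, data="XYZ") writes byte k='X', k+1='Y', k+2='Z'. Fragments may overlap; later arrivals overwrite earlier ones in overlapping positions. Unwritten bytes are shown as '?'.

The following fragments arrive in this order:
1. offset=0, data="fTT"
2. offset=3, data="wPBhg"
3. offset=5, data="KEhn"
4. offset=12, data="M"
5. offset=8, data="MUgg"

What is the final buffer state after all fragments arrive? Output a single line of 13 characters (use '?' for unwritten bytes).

Fragment 1: offset=0 data="fTT" -> buffer=fTT??????????
Fragment 2: offset=3 data="wPBhg" -> buffer=fTTwPBhg?????
Fragment 3: offset=5 data="KEhn" -> buffer=fTTwPKEhn????
Fragment 4: offset=12 data="M" -> buffer=fTTwPKEhn???M
Fragment 5: offset=8 data="MUgg" -> buffer=fTTwPKEhMUggM

Answer: fTTwPKEhMUggM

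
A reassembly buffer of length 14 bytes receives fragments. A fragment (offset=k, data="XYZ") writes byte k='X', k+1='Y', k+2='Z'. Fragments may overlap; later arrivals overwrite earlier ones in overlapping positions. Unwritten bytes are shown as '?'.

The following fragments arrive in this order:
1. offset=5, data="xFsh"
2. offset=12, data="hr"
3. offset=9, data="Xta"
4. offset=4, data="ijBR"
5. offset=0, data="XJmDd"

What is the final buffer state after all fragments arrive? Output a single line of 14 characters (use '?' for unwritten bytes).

Fragment 1: offset=5 data="xFsh" -> buffer=?????xFsh?????
Fragment 2: offset=12 data="hr" -> buffer=?????xFsh???hr
Fragment 3: offset=9 data="Xta" -> buffer=?????xFshXtahr
Fragment 4: offset=4 data="ijBR" -> buffer=????ijBRhXtahr
Fragment 5: offset=0 data="XJmDd" -> buffer=XJmDdjBRhXtahr

Answer: XJmDdjBRhXtahr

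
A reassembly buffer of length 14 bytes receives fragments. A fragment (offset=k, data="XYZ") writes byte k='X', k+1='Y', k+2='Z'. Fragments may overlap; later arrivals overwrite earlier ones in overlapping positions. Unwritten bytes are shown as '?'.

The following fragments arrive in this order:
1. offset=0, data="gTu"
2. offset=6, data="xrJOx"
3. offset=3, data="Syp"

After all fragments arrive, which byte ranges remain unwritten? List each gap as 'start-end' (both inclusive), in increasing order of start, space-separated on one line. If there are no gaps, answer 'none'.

Answer: 11-13

Derivation:
Fragment 1: offset=0 len=3
Fragment 2: offset=6 len=5
Fragment 3: offset=3 len=3
Gaps: 11-13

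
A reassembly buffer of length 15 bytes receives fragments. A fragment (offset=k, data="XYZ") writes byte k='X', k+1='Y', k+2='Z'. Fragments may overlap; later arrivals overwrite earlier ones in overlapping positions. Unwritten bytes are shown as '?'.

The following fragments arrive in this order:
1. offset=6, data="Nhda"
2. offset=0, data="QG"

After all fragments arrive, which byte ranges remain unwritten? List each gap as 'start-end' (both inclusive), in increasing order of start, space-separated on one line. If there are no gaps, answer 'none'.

Fragment 1: offset=6 len=4
Fragment 2: offset=0 len=2
Gaps: 2-5 10-14

Answer: 2-5 10-14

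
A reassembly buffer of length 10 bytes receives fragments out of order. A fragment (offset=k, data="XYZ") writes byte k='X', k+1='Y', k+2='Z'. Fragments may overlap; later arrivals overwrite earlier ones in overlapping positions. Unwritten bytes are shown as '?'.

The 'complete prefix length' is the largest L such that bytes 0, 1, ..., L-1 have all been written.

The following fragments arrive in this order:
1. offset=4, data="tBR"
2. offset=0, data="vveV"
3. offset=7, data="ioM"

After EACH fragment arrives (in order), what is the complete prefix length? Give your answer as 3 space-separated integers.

Fragment 1: offset=4 data="tBR" -> buffer=????tBR??? -> prefix_len=0
Fragment 2: offset=0 data="vveV" -> buffer=vveVtBR??? -> prefix_len=7
Fragment 3: offset=7 data="ioM" -> buffer=vveVtBRioM -> prefix_len=10

Answer: 0 7 10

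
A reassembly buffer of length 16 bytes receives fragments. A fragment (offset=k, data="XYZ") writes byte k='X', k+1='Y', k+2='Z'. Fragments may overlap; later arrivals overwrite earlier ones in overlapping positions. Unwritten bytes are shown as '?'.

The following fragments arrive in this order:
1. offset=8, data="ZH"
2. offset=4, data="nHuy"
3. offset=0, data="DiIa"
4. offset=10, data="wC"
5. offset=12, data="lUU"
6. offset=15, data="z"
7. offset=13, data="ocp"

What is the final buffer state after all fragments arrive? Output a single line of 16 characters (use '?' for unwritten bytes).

Fragment 1: offset=8 data="ZH" -> buffer=????????ZH??????
Fragment 2: offset=4 data="nHuy" -> buffer=????nHuyZH??????
Fragment 3: offset=0 data="DiIa" -> buffer=DiIanHuyZH??????
Fragment 4: offset=10 data="wC" -> buffer=DiIanHuyZHwC????
Fragment 5: offset=12 data="lUU" -> buffer=DiIanHuyZHwClUU?
Fragment 6: offset=15 data="z" -> buffer=DiIanHuyZHwClUUz
Fragment 7: offset=13 data="ocp" -> buffer=DiIanHuyZHwClocp

Answer: DiIanHuyZHwClocp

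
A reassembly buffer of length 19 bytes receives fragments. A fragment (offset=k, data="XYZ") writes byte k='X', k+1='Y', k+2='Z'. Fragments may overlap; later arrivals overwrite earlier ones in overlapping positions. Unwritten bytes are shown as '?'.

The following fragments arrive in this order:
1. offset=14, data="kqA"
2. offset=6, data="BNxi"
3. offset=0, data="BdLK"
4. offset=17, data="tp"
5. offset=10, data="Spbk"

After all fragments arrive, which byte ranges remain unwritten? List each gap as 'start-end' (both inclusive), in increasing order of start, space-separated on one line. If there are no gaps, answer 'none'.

Answer: 4-5

Derivation:
Fragment 1: offset=14 len=3
Fragment 2: offset=6 len=4
Fragment 3: offset=0 len=4
Fragment 4: offset=17 len=2
Fragment 5: offset=10 len=4
Gaps: 4-5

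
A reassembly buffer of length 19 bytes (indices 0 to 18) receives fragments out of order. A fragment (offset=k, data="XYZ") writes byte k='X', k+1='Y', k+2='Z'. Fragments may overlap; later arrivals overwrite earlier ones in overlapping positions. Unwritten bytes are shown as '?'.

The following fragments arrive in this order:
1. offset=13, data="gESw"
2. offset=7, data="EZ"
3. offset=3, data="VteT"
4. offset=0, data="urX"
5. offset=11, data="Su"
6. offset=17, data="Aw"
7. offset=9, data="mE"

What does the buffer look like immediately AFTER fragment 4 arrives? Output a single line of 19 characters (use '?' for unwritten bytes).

Answer: urXVteTEZ????gESw??

Derivation:
Fragment 1: offset=13 data="gESw" -> buffer=?????????????gESw??
Fragment 2: offset=7 data="EZ" -> buffer=???????EZ????gESw??
Fragment 3: offset=3 data="VteT" -> buffer=???VteTEZ????gESw??
Fragment 4: offset=0 data="urX" -> buffer=urXVteTEZ????gESw??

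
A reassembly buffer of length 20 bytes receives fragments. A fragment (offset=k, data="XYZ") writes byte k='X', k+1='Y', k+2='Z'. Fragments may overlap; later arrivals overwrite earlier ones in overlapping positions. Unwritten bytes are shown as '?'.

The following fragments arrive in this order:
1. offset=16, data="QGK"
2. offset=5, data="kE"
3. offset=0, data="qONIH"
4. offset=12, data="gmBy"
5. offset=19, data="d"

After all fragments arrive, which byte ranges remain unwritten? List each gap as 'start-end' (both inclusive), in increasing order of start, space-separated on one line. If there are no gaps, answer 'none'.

Fragment 1: offset=16 len=3
Fragment 2: offset=5 len=2
Fragment 3: offset=0 len=5
Fragment 4: offset=12 len=4
Fragment 5: offset=19 len=1
Gaps: 7-11

Answer: 7-11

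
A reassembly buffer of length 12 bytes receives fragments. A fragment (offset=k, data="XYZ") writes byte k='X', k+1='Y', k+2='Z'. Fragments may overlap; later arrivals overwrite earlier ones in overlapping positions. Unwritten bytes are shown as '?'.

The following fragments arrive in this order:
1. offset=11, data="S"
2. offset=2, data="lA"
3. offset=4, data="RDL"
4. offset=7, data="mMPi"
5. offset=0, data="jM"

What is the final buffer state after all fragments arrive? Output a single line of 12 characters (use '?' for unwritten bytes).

Fragment 1: offset=11 data="S" -> buffer=???????????S
Fragment 2: offset=2 data="lA" -> buffer=??lA???????S
Fragment 3: offset=4 data="RDL" -> buffer=??lARDL????S
Fragment 4: offset=7 data="mMPi" -> buffer=??lARDLmMPiS
Fragment 5: offset=0 data="jM" -> buffer=jMlARDLmMPiS

Answer: jMlARDLmMPiS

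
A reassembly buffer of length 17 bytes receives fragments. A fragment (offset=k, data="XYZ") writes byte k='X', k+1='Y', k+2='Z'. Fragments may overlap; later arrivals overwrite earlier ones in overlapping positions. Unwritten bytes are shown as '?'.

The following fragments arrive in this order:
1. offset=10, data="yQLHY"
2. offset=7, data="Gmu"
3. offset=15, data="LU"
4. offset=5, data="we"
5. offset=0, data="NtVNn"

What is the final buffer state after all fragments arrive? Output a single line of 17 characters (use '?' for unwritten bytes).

Fragment 1: offset=10 data="yQLHY" -> buffer=??????????yQLHY??
Fragment 2: offset=7 data="Gmu" -> buffer=???????GmuyQLHY??
Fragment 3: offset=15 data="LU" -> buffer=???????GmuyQLHYLU
Fragment 4: offset=5 data="we" -> buffer=?????weGmuyQLHYLU
Fragment 5: offset=0 data="NtVNn" -> buffer=NtVNnweGmuyQLHYLU

Answer: NtVNnweGmuyQLHYLU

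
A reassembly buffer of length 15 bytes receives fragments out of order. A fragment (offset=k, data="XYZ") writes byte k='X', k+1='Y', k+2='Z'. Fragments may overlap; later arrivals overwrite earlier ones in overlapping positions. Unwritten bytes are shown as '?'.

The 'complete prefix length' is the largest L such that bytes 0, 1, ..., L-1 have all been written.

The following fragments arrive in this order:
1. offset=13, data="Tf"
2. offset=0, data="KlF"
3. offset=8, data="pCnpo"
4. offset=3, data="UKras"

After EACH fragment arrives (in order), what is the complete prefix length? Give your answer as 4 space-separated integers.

Fragment 1: offset=13 data="Tf" -> buffer=?????????????Tf -> prefix_len=0
Fragment 2: offset=0 data="KlF" -> buffer=KlF??????????Tf -> prefix_len=3
Fragment 3: offset=8 data="pCnpo" -> buffer=KlF?????pCnpoTf -> prefix_len=3
Fragment 4: offset=3 data="UKras" -> buffer=KlFUKraspCnpoTf -> prefix_len=15

Answer: 0 3 3 15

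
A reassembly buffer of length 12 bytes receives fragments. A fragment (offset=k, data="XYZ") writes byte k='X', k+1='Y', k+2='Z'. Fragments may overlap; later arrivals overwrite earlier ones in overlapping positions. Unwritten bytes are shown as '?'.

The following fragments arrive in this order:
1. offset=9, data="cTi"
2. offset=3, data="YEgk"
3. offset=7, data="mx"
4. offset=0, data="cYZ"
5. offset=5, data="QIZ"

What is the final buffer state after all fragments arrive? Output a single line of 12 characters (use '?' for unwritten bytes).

Answer: cYZYEQIZxcTi

Derivation:
Fragment 1: offset=9 data="cTi" -> buffer=?????????cTi
Fragment 2: offset=3 data="YEgk" -> buffer=???YEgk??cTi
Fragment 3: offset=7 data="mx" -> buffer=???YEgkmxcTi
Fragment 4: offset=0 data="cYZ" -> buffer=cYZYEgkmxcTi
Fragment 5: offset=5 data="QIZ" -> buffer=cYZYEQIZxcTi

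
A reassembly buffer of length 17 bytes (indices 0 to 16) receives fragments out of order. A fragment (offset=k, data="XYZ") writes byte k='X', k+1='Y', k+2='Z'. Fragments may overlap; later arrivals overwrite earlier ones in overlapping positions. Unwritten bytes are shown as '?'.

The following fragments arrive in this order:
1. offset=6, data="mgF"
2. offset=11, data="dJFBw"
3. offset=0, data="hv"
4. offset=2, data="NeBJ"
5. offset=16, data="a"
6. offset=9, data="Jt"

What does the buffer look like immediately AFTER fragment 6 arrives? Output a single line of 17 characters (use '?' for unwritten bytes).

Answer: hvNeBJmgFJtdJFBwa

Derivation:
Fragment 1: offset=6 data="mgF" -> buffer=??????mgF????????
Fragment 2: offset=11 data="dJFBw" -> buffer=??????mgF??dJFBw?
Fragment 3: offset=0 data="hv" -> buffer=hv????mgF??dJFBw?
Fragment 4: offset=2 data="NeBJ" -> buffer=hvNeBJmgF??dJFBw?
Fragment 5: offset=16 data="a" -> buffer=hvNeBJmgF??dJFBwa
Fragment 6: offset=9 data="Jt" -> buffer=hvNeBJmgFJtdJFBwa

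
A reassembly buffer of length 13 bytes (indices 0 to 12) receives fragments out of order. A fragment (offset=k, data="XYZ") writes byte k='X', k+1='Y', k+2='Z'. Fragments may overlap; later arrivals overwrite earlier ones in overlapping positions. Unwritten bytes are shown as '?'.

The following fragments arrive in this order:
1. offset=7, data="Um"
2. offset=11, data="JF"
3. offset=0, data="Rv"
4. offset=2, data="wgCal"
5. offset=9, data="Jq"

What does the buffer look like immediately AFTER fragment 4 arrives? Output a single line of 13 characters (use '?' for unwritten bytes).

Answer: RvwgCalUm??JF

Derivation:
Fragment 1: offset=7 data="Um" -> buffer=???????Um????
Fragment 2: offset=11 data="JF" -> buffer=???????Um??JF
Fragment 3: offset=0 data="Rv" -> buffer=Rv?????Um??JF
Fragment 4: offset=2 data="wgCal" -> buffer=RvwgCalUm??JF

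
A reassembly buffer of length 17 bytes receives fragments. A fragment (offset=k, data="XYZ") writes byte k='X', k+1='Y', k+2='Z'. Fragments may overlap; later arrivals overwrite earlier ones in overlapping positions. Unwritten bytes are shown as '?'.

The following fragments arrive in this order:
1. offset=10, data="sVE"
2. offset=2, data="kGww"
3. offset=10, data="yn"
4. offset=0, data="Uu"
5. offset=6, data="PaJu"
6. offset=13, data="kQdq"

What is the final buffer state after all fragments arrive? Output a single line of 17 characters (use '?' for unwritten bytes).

Answer: UukGwwPaJuynEkQdq

Derivation:
Fragment 1: offset=10 data="sVE" -> buffer=??????????sVE????
Fragment 2: offset=2 data="kGww" -> buffer=??kGww????sVE????
Fragment 3: offset=10 data="yn" -> buffer=??kGww????ynE????
Fragment 4: offset=0 data="Uu" -> buffer=UukGww????ynE????
Fragment 5: offset=6 data="PaJu" -> buffer=UukGwwPaJuynE????
Fragment 6: offset=13 data="kQdq" -> buffer=UukGwwPaJuynEkQdq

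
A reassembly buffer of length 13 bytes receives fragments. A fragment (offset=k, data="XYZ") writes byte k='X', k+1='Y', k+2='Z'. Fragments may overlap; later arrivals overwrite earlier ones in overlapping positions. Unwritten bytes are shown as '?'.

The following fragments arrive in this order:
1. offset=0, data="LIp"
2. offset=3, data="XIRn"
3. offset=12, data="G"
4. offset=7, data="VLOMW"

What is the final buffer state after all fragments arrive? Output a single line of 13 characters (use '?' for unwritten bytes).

Answer: LIpXIRnVLOMWG

Derivation:
Fragment 1: offset=0 data="LIp" -> buffer=LIp??????????
Fragment 2: offset=3 data="XIRn" -> buffer=LIpXIRn??????
Fragment 3: offset=12 data="G" -> buffer=LIpXIRn?????G
Fragment 4: offset=7 data="VLOMW" -> buffer=LIpXIRnVLOMWG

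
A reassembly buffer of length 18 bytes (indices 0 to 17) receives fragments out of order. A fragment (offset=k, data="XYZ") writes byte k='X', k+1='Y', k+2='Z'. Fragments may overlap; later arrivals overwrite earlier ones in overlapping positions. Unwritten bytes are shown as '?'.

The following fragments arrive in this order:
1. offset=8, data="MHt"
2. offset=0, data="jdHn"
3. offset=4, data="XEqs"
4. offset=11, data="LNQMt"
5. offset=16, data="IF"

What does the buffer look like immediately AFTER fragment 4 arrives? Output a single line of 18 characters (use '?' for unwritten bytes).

Fragment 1: offset=8 data="MHt" -> buffer=????????MHt???????
Fragment 2: offset=0 data="jdHn" -> buffer=jdHn????MHt???????
Fragment 3: offset=4 data="XEqs" -> buffer=jdHnXEqsMHt???????
Fragment 4: offset=11 data="LNQMt" -> buffer=jdHnXEqsMHtLNQMt??

Answer: jdHnXEqsMHtLNQMt??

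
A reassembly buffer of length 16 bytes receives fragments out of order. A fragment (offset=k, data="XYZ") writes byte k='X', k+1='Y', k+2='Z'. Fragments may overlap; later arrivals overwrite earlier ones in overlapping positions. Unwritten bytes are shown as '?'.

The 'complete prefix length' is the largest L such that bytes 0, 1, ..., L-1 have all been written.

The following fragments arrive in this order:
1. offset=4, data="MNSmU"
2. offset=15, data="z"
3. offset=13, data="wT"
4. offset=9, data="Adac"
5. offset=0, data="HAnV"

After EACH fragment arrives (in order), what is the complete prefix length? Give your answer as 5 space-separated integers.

Answer: 0 0 0 0 16

Derivation:
Fragment 1: offset=4 data="MNSmU" -> buffer=????MNSmU??????? -> prefix_len=0
Fragment 2: offset=15 data="z" -> buffer=????MNSmU??????z -> prefix_len=0
Fragment 3: offset=13 data="wT" -> buffer=????MNSmU????wTz -> prefix_len=0
Fragment 4: offset=9 data="Adac" -> buffer=????MNSmUAdacwTz -> prefix_len=0
Fragment 5: offset=0 data="HAnV" -> buffer=HAnVMNSmUAdacwTz -> prefix_len=16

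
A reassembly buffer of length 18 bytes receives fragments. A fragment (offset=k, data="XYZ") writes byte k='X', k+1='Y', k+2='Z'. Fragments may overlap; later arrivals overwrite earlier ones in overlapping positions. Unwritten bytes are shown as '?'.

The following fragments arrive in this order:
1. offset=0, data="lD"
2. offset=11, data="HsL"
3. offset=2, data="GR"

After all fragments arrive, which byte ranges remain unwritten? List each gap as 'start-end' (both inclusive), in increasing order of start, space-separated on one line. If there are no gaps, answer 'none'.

Fragment 1: offset=0 len=2
Fragment 2: offset=11 len=3
Fragment 3: offset=2 len=2
Gaps: 4-10 14-17

Answer: 4-10 14-17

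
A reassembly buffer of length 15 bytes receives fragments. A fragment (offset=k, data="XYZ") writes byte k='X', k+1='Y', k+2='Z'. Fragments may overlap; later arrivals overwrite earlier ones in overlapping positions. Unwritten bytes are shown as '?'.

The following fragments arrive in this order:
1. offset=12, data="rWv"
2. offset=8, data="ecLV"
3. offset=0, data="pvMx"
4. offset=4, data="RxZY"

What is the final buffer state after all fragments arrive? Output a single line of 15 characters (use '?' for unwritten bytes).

Answer: pvMxRxZYecLVrWv

Derivation:
Fragment 1: offset=12 data="rWv" -> buffer=????????????rWv
Fragment 2: offset=8 data="ecLV" -> buffer=????????ecLVrWv
Fragment 3: offset=0 data="pvMx" -> buffer=pvMx????ecLVrWv
Fragment 4: offset=4 data="RxZY" -> buffer=pvMxRxZYecLVrWv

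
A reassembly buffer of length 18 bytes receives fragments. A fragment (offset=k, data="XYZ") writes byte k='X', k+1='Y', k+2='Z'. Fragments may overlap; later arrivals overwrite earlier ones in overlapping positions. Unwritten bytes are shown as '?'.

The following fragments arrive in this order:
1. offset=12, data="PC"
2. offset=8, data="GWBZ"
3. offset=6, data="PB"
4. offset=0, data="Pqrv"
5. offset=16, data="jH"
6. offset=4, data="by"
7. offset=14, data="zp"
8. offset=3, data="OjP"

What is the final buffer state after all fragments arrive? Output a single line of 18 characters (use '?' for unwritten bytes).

Answer: PqrOjPPBGWBZPCzpjH

Derivation:
Fragment 1: offset=12 data="PC" -> buffer=????????????PC????
Fragment 2: offset=8 data="GWBZ" -> buffer=????????GWBZPC????
Fragment 3: offset=6 data="PB" -> buffer=??????PBGWBZPC????
Fragment 4: offset=0 data="Pqrv" -> buffer=Pqrv??PBGWBZPC????
Fragment 5: offset=16 data="jH" -> buffer=Pqrv??PBGWBZPC??jH
Fragment 6: offset=4 data="by" -> buffer=PqrvbyPBGWBZPC??jH
Fragment 7: offset=14 data="zp" -> buffer=PqrvbyPBGWBZPCzpjH
Fragment 8: offset=3 data="OjP" -> buffer=PqrOjPPBGWBZPCzpjH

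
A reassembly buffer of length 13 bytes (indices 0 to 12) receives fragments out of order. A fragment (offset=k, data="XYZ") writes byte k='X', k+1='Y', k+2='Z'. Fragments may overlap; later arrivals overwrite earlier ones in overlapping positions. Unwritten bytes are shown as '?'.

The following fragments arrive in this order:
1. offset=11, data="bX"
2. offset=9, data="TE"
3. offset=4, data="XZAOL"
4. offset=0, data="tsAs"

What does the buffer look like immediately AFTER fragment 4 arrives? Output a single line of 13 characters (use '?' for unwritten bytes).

Fragment 1: offset=11 data="bX" -> buffer=???????????bX
Fragment 2: offset=9 data="TE" -> buffer=?????????TEbX
Fragment 3: offset=4 data="XZAOL" -> buffer=????XZAOLTEbX
Fragment 4: offset=0 data="tsAs" -> buffer=tsAsXZAOLTEbX

Answer: tsAsXZAOLTEbX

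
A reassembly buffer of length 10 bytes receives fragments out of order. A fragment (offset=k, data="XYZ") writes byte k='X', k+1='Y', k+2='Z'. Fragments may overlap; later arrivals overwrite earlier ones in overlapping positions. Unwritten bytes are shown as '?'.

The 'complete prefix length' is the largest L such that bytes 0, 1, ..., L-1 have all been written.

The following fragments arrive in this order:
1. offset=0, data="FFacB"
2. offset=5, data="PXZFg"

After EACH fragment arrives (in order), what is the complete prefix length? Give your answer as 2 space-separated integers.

Answer: 5 10

Derivation:
Fragment 1: offset=0 data="FFacB" -> buffer=FFacB????? -> prefix_len=5
Fragment 2: offset=5 data="PXZFg" -> buffer=FFacBPXZFg -> prefix_len=10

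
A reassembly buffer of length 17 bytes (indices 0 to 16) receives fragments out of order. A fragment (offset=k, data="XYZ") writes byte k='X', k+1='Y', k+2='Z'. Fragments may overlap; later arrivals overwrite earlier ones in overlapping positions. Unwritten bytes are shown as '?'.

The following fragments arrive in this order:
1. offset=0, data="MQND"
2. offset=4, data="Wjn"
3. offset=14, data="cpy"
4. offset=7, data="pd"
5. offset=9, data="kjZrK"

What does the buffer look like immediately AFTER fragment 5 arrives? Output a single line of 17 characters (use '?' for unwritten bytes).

Answer: MQNDWjnpdkjZrKcpy

Derivation:
Fragment 1: offset=0 data="MQND" -> buffer=MQND?????????????
Fragment 2: offset=4 data="Wjn" -> buffer=MQNDWjn??????????
Fragment 3: offset=14 data="cpy" -> buffer=MQNDWjn???????cpy
Fragment 4: offset=7 data="pd" -> buffer=MQNDWjnpd?????cpy
Fragment 5: offset=9 data="kjZrK" -> buffer=MQNDWjnpdkjZrKcpy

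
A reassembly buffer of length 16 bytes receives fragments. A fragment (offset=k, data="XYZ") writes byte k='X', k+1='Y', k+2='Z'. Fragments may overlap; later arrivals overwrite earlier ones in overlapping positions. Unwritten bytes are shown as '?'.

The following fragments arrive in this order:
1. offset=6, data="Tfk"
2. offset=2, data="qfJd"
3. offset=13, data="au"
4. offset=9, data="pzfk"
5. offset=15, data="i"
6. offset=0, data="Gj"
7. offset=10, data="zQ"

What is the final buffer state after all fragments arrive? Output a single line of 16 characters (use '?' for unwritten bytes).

Fragment 1: offset=6 data="Tfk" -> buffer=??????Tfk???????
Fragment 2: offset=2 data="qfJd" -> buffer=??qfJdTfk???????
Fragment 3: offset=13 data="au" -> buffer=??qfJdTfk????au?
Fragment 4: offset=9 data="pzfk" -> buffer=??qfJdTfkpzfkau?
Fragment 5: offset=15 data="i" -> buffer=??qfJdTfkpzfkaui
Fragment 6: offset=0 data="Gj" -> buffer=GjqfJdTfkpzfkaui
Fragment 7: offset=10 data="zQ" -> buffer=GjqfJdTfkpzQkaui

Answer: GjqfJdTfkpzQkaui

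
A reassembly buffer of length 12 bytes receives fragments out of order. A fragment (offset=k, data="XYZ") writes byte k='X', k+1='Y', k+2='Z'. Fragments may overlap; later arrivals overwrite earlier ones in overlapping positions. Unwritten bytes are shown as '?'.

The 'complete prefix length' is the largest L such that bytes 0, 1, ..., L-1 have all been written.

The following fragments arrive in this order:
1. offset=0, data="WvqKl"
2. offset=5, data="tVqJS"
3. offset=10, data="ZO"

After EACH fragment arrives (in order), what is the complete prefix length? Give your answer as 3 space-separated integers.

Answer: 5 10 12

Derivation:
Fragment 1: offset=0 data="WvqKl" -> buffer=WvqKl??????? -> prefix_len=5
Fragment 2: offset=5 data="tVqJS" -> buffer=WvqKltVqJS?? -> prefix_len=10
Fragment 3: offset=10 data="ZO" -> buffer=WvqKltVqJSZO -> prefix_len=12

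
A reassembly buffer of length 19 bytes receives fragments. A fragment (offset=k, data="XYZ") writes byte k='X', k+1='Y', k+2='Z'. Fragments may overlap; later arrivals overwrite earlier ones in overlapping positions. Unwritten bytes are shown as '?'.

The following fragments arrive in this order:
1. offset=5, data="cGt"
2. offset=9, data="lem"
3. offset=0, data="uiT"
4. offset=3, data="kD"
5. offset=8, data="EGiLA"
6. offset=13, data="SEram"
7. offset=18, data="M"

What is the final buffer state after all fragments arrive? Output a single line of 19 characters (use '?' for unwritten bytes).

Answer: uiTkDcGtEGiLASEramM

Derivation:
Fragment 1: offset=5 data="cGt" -> buffer=?????cGt???????????
Fragment 2: offset=9 data="lem" -> buffer=?????cGt?lem???????
Fragment 3: offset=0 data="uiT" -> buffer=uiT??cGt?lem???????
Fragment 4: offset=3 data="kD" -> buffer=uiTkDcGt?lem???????
Fragment 5: offset=8 data="EGiLA" -> buffer=uiTkDcGtEGiLA??????
Fragment 6: offset=13 data="SEram" -> buffer=uiTkDcGtEGiLASEram?
Fragment 7: offset=18 data="M" -> buffer=uiTkDcGtEGiLASEramM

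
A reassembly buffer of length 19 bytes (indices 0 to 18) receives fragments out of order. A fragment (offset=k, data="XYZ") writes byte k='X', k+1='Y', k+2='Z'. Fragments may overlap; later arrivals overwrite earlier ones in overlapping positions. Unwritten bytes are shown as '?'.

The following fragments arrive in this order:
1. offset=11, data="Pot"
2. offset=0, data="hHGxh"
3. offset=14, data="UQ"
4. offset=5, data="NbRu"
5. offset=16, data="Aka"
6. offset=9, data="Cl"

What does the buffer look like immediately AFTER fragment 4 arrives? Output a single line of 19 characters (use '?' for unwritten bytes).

Fragment 1: offset=11 data="Pot" -> buffer=???????????Pot?????
Fragment 2: offset=0 data="hHGxh" -> buffer=hHGxh??????Pot?????
Fragment 3: offset=14 data="UQ" -> buffer=hHGxh??????PotUQ???
Fragment 4: offset=5 data="NbRu" -> buffer=hHGxhNbRu??PotUQ???

Answer: hHGxhNbRu??PotUQ???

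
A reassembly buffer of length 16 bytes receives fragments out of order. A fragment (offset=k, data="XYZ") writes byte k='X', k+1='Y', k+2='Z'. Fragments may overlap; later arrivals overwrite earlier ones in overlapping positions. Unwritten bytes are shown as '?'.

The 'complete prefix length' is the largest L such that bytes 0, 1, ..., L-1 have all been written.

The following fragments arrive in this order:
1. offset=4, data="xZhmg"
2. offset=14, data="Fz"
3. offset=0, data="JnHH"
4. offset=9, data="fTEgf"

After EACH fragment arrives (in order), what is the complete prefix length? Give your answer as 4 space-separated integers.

Fragment 1: offset=4 data="xZhmg" -> buffer=????xZhmg??????? -> prefix_len=0
Fragment 2: offset=14 data="Fz" -> buffer=????xZhmg?????Fz -> prefix_len=0
Fragment 3: offset=0 data="JnHH" -> buffer=JnHHxZhmg?????Fz -> prefix_len=9
Fragment 4: offset=9 data="fTEgf" -> buffer=JnHHxZhmgfTEgfFz -> prefix_len=16

Answer: 0 0 9 16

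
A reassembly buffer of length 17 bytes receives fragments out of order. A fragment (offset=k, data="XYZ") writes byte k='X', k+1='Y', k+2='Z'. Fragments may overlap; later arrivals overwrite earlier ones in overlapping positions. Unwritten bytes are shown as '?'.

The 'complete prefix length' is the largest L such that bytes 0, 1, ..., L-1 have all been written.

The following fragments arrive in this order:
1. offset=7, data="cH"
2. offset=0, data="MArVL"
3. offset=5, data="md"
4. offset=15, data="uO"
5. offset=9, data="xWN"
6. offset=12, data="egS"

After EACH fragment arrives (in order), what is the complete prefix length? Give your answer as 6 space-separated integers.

Answer: 0 5 9 9 12 17

Derivation:
Fragment 1: offset=7 data="cH" -> buffer=???????cH???????? -> prefix_len=0
Fragment 2: offset=0 data="MArVL" -> buffer=MArVL??cH???????? -> prefix_len=5
Fragment 3: offset=5 data="md" -> buffer=MArVLmdcH???????? -> prefix_len=9
Fragment 4: offset=15 data="uO" -> buffer=MArVLmdcH??????uO -> prefix_len=9
Fragment 5: offset=9 data="xWN" -> buffer=MArVLmdcHxWN???uO -> prefix_len=12
Fragment 6: offset=12 data="egS" -> buffer=MArVLmdcHxWNegSuO -> prefix_len=17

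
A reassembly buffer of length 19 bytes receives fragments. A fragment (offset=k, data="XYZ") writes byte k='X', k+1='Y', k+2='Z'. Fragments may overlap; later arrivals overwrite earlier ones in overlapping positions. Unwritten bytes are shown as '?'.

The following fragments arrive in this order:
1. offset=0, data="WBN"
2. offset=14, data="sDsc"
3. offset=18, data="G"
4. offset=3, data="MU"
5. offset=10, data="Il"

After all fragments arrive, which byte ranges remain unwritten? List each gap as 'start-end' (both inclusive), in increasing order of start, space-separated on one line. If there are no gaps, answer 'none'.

Fragment 1: offset=0 len=3
Fragment 2: offset=14 len=4
Fragment 3: offset=18 len=1
Fragment 4: offset=3 len=2
Fragment 5: offset=10 len=2
Gaps: 5-9 12-13

Answer: 5-9 12-13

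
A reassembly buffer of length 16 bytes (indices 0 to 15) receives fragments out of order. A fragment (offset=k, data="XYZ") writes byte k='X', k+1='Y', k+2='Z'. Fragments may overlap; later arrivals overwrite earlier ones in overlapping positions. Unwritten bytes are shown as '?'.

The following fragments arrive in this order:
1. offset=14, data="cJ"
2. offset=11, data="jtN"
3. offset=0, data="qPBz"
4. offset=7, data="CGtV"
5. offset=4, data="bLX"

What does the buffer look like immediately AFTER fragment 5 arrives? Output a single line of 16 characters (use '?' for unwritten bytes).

Answer: qPBzbLXCGtVjtNcJ

Derivation:
Fragment 1: offset=14 data="cJ" -> buffer=??????????????cJ
Fragment 2: offset=11 data="jtN" -> buffer=???????????jtNcJ
Fragment 3: offset=0 data="qPBz" -> buffer=qPBz???????jtNcJ
Fragment 4: offset=7 data="CGtV" -> buffer=qPBz???CGtVjtNcJ
Fragment 5: offset=4 data="bLX" -> buffer=qPBzbLXCGtVjtNcJ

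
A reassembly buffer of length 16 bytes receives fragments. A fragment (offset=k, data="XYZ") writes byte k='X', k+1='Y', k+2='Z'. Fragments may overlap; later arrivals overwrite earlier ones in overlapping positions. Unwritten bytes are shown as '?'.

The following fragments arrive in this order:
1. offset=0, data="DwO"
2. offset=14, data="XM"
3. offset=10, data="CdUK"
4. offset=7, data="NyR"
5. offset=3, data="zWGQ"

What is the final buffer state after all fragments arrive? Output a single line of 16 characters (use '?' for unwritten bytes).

Answer: DwOzWGQNyRCdUKXM

Derivation:
Fragment 1: offset=0 data="DwO" -> buffer=DwO?????????????
Fragment 2: offset=14 data="XM" -> buffer=DwO???????????XM
Fragment 3: offset=10 data="CdUK" -> buffer=DwO???????CdUKXM
Fragment 4: offset=7 data="NyR" -> buffer=DwO????NyRCdUKXM
Fragment 5: offset=3 data="zWGQ" -> buffer=DwOzWGQNyRCdUKXM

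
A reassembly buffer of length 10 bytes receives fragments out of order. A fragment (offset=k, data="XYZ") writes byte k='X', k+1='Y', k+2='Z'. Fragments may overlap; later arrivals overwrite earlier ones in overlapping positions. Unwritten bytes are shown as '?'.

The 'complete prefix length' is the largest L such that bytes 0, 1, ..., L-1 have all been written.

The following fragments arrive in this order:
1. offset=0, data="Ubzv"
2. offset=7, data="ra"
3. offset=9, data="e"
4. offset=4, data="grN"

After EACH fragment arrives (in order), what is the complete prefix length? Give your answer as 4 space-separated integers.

Answer: 4 4 4 10

Derivation:
Fragment 1: offset=0 data="Ubzv" -> buffer=Ubzv?????? -> prefix_len=4
Fragment 2: offset=7 data="ra" -> buffer=Ubzv???ra? -> prefix_len=4
Fragment 3: offset=9 data="e" -> buffer=Ubzv???rae -> prefix_len=4
Fragment 4: offset=4 data="grN" -> buffer=UbzvgrNrae -> prefix_len=10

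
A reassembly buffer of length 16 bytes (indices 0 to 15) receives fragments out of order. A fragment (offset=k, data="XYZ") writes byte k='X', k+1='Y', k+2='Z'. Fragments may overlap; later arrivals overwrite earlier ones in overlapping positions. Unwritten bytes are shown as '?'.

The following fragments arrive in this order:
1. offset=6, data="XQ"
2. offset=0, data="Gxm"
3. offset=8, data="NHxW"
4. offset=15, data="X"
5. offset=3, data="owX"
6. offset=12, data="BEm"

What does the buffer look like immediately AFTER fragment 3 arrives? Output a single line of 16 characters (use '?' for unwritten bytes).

Answer: Gxm???XQNHxW????

Derivation:
Fragment 1: offset=6 data="XQ" -> buffer=??????XQ????????
Fragment 2: offset=0 data="Gxm" -> buffer=Gxm???XQ????????
Fragment 3: offset=8 data="NHxW" -> buffer=Gxm???XQNHxW????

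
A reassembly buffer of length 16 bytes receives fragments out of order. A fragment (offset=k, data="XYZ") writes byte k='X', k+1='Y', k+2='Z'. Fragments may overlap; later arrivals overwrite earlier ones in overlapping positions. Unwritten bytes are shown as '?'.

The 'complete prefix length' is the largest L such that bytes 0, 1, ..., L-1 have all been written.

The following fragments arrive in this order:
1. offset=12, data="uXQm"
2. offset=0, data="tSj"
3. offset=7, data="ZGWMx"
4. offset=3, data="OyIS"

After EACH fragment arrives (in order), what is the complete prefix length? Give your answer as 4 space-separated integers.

Fragment 1: offset=12 data="uXQm" -> buffer=????????????uXQm -> prefix_len=0
Fragment 2: offset=0 data="tSj" -> buffer=tSj?????????uXQm -> prefix_len=3
Fragment 3: offset=7 data="ZGWMx" -> buffer=tSj????ZGWMxuXQm -> prefix_len=3
Fragment 4: offset=3 data="OyIS" -> buffer=tSjOyISZGWMxuXQm -> prefix_len=16

Answer: 0 3 3 16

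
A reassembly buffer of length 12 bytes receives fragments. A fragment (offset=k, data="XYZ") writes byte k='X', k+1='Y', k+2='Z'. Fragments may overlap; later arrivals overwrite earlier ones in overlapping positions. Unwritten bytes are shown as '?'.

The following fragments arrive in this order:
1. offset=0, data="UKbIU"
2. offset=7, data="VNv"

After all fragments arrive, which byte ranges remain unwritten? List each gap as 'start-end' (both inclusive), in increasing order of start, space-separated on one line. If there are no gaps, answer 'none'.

Fragment 1: offset=0 len=5
Fragment 2: offset=7 len=3
Gaps: 5-6 10-11

Answer: 5-6 10-11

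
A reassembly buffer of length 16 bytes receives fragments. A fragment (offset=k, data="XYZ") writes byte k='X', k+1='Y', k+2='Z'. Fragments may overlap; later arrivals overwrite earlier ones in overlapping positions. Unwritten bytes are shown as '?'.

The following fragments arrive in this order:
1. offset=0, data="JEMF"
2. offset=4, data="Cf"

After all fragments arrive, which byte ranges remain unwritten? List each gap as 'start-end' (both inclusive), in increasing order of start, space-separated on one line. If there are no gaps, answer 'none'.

Fragment 1: offset=0 len=4
Fragment 2: offset=4 len=2
Gaps: 6-15

Answer: 6-15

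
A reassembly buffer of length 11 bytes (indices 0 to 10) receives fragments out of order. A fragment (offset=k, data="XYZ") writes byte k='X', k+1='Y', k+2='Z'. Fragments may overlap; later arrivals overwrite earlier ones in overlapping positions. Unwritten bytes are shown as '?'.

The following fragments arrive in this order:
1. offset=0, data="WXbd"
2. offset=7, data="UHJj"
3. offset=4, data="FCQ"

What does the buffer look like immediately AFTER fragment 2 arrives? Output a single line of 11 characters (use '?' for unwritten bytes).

Fragment 1: offset=0 data="WXbd" -> buffer=WXbd???????
Fragment 2: offset=7 data="UHJj" -> buffer=WXbd???UHJj

Answer: WXbd???UHJj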